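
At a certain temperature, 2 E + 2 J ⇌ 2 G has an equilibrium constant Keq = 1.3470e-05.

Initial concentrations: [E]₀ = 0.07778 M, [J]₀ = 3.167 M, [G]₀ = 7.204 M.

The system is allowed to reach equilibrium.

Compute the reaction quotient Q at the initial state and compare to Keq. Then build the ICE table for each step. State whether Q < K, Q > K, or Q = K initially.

Q₀ = 855.3 vs Keq = 1.3470e-05 ⇒ Q>K, reverse
Step 1:
                  E         J         G
  I         0.07778     3.167     7.204
  C           6.943     6.943    -6.943
  E           7.021     10.11    0.2605
  solve Keq expr → x = -3.472; check Q = 1.3470e-05

Q₀ = 855.3; Q > K (proceeds reverse)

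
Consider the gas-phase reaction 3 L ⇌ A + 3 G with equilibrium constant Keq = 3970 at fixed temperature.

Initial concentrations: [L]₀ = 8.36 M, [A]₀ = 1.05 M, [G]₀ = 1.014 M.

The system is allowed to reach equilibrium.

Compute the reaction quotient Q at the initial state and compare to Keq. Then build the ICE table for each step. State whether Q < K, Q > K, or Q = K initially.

Q₀ = 0.001874 vs Keq = 3970 ⇒ Q<K, forward
Step 1:
                  L         A         G
  init         8.36      1.05     1.014
  Δ          -7.535     2.512     7.535
  eq         0.8246     3.562     8.549
  solve Keq expr → x = 2.512; check Q = 3970

Q₀ = 0.001874; Q < K (proceeds forward)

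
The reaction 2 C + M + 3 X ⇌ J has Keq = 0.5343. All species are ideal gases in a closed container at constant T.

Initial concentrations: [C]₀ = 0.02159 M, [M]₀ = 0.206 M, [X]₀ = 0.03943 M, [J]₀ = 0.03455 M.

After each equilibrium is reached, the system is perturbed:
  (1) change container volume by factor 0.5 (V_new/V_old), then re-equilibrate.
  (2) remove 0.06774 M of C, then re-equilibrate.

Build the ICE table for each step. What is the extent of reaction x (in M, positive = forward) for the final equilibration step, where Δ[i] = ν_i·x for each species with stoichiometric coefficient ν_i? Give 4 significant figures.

Q₀ = 5.8694e+06 vs Keq = 0.5343 ⇒ Q>K, reverse
Step 1:
                  C         M         X         J
  Initial   0.02159     0.206   0.03943   0.03455
  Change    0.06909   0.03455    0.1036  -0.03455
  Equil     0.09068    0.2405    0.1431 3.0953e-06
  solve Keq expr → x = -0.03455; check Q = 0.5343
Then change container volume by factor 0.5 (V_new/V_old).
Step 2:
                  C         M         X         J
  Initial    0.1814    0.4811    0.2861 6.1905e-06
  Change  -3.7965e-04 -1.8982e-04 -5.6947e-04 1.8982e-04
  Equil       0.181    0.4809    0.2856 1.9602e-04
  solve Keq expr → x = 1.8982e-04; check Q = 0.5343
Then remove 0.06774 M of C.
Step 3:
                  C         M         X         J
  Initial    0.1132    0.4809    0.2856 1.9602e-04
  Change  2.3728e-04 1.1864e-04 3.5592e-04 -1.1864e-04
  Equil      0.1135     0.481    0.2859 7.7375e-05
  solve Keq expr → x = -1.1864e-04; check Q = 0.5343

x = -1.1864e-04 M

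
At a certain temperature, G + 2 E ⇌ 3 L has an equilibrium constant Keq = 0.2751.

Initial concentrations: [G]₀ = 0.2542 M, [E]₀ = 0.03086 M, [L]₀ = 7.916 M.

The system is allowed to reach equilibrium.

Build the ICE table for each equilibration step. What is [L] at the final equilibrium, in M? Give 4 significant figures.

[L]_eq = 2.097 M

Q₀ = 2.0490e+06 vs Keq = 0.2751 ⇒ Q>K, reverse
Step 1:
                   G          E          L
  Initial     0.2542    0.03086      7.916
  Change        1.94      3.879     -5.819
  Equil        2.194       3.91      2.097
  solve Keq expr → x = -1.94; check Q = 0.2751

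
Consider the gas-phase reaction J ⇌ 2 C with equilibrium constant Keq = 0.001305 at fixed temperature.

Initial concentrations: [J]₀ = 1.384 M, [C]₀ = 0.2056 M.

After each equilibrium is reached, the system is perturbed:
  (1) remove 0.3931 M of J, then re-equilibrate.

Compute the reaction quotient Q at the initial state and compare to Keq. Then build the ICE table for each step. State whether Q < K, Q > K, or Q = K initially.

Q₀ = 0.03054; Q > K (proceeds reverse)

Q₀ = 0.03054 vs Keq = 0.001305 ⇒ Q>K, reverse
Step 1:
                  J         C
  Initial     1.384    0.2056
  Change    0.08094   -0.1619
  Equil       1.465   0.04372
  solve Keq expr → x = -0.08094; check Q = 0.001305
Then remove 0.3931 M of J.
Step 2:
                  J         C
  Initial     1.072   0.04372
  Change   0.003135 -0.006269
  Equil       1.075   0.03745
  solve Keq expr → x = -0.003135; check Q = 0.001305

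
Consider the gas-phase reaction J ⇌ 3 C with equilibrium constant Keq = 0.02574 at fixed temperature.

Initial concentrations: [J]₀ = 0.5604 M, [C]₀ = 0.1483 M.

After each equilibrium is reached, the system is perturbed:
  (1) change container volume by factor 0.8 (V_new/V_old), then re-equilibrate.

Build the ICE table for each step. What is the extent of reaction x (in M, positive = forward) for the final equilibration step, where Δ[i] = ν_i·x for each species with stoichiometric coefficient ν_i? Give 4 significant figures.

x = -0.0132 M

Q₀ = 0.00582 vs Keq = 0.02574 ⇒ Q<K, forward
Step 1:
                  J         C
  init       0.5604    0.1483
  Δ        -0.03022   0.09067
  eq         0.5302     0.239
  solve Keq expr → x = 0.03022; check Q = 0.02574
Then change container volume by factor 0.8 (V_new/V_old).
Step 2:
                  J         C
  init       0.6627    0.2987
  Δ          0.0132  -0.03959
  eq         0.6759    0.2591
  solve Keq expr → x = -0.0132; check Q = 0.02574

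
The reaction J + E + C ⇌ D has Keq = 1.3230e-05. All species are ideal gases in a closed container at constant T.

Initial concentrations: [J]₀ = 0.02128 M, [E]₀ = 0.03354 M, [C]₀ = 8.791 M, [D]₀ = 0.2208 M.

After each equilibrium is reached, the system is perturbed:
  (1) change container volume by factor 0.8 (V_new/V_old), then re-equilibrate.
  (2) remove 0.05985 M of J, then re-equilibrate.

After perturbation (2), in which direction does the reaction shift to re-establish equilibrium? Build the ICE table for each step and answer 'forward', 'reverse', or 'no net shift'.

Direction: reverse

Q₀ = 35.19 vs Keq = 1.3230e-05 ⇒ Q>K, reverse
Step 1:
                    J           E           C           D
  Initial     0.02128     0.03354       8.791      0.2208
  Change       0.2208      0.2208      0.2208     -0.2208
  Equil        0.2421      0.2543       9.012  7.3404e-06
  solve Keq expr → x = -0.2208; check Q = 1.3230e-05
Then change container volume by factor 0.8 (V_new/V_old).
Step 2:
                    J           E           C           D
  Initial      0.3026      0.3179       11.26  9.1755e-06
  Change  -5.1607e-06 -5.1607e-06 -5.1607e-06  5.1607e-06
  Equil        0.3026      0.3179       11.26  1.4336e-05
  solve Keq expr → x = 5.1607e-06; check Q = 1.3230e-05
Then remove 0.05985 M of J.
Step 3:
                    J           E           C           D
  Initial      0.2427      0.3179       11.26  1.4336e-05
  Change   2.8354e-06  2.8354e-06  2.8354e-06 -2.8354e-06
  Equil        0.2427      0.3179       11.26  1.1501e-05
  solve Keq expr → x = -2.8354e-06; check Q = 1.3230e-05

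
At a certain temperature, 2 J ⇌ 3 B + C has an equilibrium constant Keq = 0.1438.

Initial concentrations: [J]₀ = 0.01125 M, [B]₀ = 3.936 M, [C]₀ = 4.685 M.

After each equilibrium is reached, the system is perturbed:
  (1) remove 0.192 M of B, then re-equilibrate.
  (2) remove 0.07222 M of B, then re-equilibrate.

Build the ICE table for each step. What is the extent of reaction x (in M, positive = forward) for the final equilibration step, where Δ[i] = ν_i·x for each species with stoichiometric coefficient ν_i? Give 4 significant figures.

x = 0.02121 M

Q₀ = 2.2572e+06 vs Keq = 0.1438 ⇒ Q>K, reverse
Step 1:
                    J           B           C
  Initial     0.01125       3.936       4.685
  Change        2.232      -3.348      -1.116
  Equil         2.244      0.5875       3.569
  solve Keq expr → x = -1.116; check Q = 0.1438
Then remove 0.192 M of B.
Step 2:
                    J           B           C
  Initial       2.244      0.3955       3.569
  Change      -0.1128      0.1692     0.05639
  Equil         2.131      0.5647       3.625
  solve Keq expr → x = 0.05639; check Q = 0.1438
Then remove 0.07222 M of B.
Step 3:
                    J           B           C
  Initial       2.131      0.4925       3.625
  Change     -0.04241     0.06362     0.02121
  Equil         2.088      0.5561       3.646
  solve Keq expr → x = 0.02121; check Q = 0.1438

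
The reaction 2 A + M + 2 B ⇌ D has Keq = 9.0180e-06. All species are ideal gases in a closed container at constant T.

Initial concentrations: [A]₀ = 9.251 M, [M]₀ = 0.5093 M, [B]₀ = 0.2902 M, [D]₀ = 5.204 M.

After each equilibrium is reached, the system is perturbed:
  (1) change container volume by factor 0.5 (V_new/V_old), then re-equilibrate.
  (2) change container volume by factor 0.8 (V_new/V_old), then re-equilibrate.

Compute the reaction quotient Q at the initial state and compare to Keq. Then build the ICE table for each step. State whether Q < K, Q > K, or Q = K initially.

Q₀ = 1.418 vs Keq = 9.0180e-06 ⇒ Q>K, reverse
Step 1:
                    A           M           B           D
  Initial       9.251      0.5093      0.2902       5.204
  Change        8.405       4.203       8.405      -4.203
  Equil         17.66       4.712       8.695       1.001
  solve Keq expr → x = -4.203; check Q = 9.0180e-06
Then change container volume by factor 0.5 (V_new/V_old).
Step 2:
                    A           M           B           D
  Initial       35.31       9.424       17.39       2.003
  Change       -6.599      -3.299      -6.599       3.299
  Equil         28.71       6.124       10.79       5.302
  solve Keq expr → x = 3.299; check Q = 9.0180e-06
Then change container volume by factor 0.8 (V_new/V_old).
Step 3:
                    A           M           B           D
  Initial       35.89       7.655       13.49       6.628
  Change       -2.467      -1.233      -2.467       1.233
  Equil         33.42       6.422       11.02       7.861
  solve Keq expr → x = 1.233; check Q = 9.0180e-06

Q₀ = 1.418; Q > K (proceeds reverse)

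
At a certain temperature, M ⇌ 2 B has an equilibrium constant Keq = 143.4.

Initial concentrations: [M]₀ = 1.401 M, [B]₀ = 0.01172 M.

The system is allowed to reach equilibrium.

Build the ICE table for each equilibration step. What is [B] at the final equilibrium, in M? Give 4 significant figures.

[B]_eq = 2.711 M

Q₀ = 9.8043e-05 vs Keq = 143.4 ⇒ Q<K, forward
Step 1:
                  M         B
  Initial     1.401   0.01172
  Change      -1.35     2.699
  Equil     0.05126     2.711
  solve Keq expr → x = 1.35; check Q = 143.4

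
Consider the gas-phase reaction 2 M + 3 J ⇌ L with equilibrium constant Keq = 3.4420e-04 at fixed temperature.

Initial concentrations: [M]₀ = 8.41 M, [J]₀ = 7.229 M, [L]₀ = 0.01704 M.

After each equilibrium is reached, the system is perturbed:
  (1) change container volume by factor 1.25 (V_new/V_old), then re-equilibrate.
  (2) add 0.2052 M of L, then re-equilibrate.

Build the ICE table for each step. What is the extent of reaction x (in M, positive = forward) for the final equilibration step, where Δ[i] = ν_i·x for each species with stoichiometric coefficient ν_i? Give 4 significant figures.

x = -0.06706 M

Q₀ = 6.3774e-07 vs Keq = 3.4420e-04 ⇒ Q<K, forward
Step 1:
                   M          J          L
  Initial       8.41      7.229    0.01704
  Change      -2.027      -3.04      1.013
  Equil        6.383      4.189      1.031
  solve Keq expr → x = 1.013; check Q = 3.4420e-04
Then change container volume by factor 1.25 (V_new/V_old).
Step 2:
                   M          J          L
  Initial      5.106      3.351     0.8244
  Change      0.3869     0.5803    -0.1934
  Equil        5.493      3.931      0.631
  solve Keq expr → x = -0.1934; check Q = 3.4420e-04
Then add 0.2052 M of L.
Step 3:
                   M          J          L
  Initial      5.493      3.931     0.8362
  Change      0.1341     0.2012   -0.06706
  Equil        5.627      4.132     0.7691
  solve Keq expr → x = -0.06706; check Q = 3.4420e-04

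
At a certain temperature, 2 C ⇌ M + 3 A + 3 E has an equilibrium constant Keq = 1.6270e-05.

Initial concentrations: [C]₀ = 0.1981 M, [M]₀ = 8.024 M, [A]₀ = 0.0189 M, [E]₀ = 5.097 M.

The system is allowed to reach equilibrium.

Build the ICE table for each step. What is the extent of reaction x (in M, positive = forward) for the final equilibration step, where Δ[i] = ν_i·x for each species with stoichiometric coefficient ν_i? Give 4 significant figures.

x = -0.006006 M

Q₀ = 0.1828 vs Keq = 1.6270e-05 ⇒ Q>K, reverse
Step 1:
                    C           M           A           E
  Initial      0.1981       8.024      0.0189       5.097
  Change      0.01201   -0.006006    -0.01802    -0.01802
  Equil        0.2101       8.018  8.8098e-04       5.079
  solve Keq expr → x = -0.006006; check Q = 1.6270e-05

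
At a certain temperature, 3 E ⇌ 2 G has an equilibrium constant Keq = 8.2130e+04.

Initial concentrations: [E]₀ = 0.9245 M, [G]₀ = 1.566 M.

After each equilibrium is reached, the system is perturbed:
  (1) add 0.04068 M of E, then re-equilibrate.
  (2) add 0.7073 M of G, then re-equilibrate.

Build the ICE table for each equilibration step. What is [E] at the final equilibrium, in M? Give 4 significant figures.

[E]_eq = 0.04663 M

Q₀ = 3.104 vs Keq = 8.2130e+04 ⇒ Q<K, forward
Step 1:
                  E         G
  Initial    0.9245     1.566
  Change    -0.8861    0.5907
  Equil      0.0384     2.157
  solve Keq expr → x = 0.2954; check Q = 8.2130e+04
Then add 0.04068 M of E.
Step 2:
                  E         G
  Initial   0.07908     2.157
  Change   -0.04036   0.02691
  Equil     0.03872     2.184
  solve Keq expr → x = 0.01345; check Q = 8.2130e+04
Then add 0.7073 M of G.
Step 3:
                  E         G
  Initial   0.03872     2.891
  Change   0.007908 -0.005272
  Equil     0.04663     2.886
  solve Keq expr → x = -0.002636; check Q = 8.2130e+04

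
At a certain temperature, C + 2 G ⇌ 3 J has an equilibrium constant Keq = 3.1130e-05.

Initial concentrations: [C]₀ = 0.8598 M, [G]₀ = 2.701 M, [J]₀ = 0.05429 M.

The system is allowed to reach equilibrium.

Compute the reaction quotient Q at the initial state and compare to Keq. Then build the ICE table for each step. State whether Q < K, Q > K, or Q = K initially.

Q₀ = 2.5510e-05; Q < K (proceeds forward)

Q₀ = 2.5510e-05 vs Keq = 3.1130e-05 ⇒ Q<K, forward
Step 1:
                    C           G           J
  I            0.8598       2.701     0.05429
  C         -0.001221   -0.002442    0.003663
  E            0.8586       2.699     0.05795
  solve Keq expr → x = 0.001221; check Q = 3.1130e-05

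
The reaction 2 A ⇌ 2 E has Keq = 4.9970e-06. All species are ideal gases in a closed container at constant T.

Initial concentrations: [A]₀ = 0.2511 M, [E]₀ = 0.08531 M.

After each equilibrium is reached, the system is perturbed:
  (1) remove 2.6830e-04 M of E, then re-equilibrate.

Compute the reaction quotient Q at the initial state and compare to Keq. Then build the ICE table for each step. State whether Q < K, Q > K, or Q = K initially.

Q₀ = 0.1154 vs Keq = 4.9970e-06 ⇒ Q>K, reverse
Step 1:
                  A         E
  Initial    0.2511   0.08531
  Change    0.08456  -0.08456
  Equil      0.3357 7.5033e-04
  solve Keq expr → x = -0.04228; check Q = 4.9970e-06
Then remove 2.6830e-04 M of E.
Step 2:
                  A         E
  Initial    0.3357 4.8203e-04
  Change  -2.6770e-04 2.6770e-04
  Equil      0.3354 7.4973e-04
  solve Keq expr → x = 1.3385e-04; check Q = 4.9970e-06

Q₀ = 0.1154; Q > K (proceeds reverse)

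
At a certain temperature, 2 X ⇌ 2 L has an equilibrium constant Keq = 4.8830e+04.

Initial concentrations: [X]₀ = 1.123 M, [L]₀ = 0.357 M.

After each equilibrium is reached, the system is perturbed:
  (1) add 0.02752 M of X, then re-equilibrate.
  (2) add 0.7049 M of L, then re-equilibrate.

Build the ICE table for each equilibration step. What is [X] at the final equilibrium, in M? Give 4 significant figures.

Q₀ = 0.1011 vs Keq = 4.8830e+04 ⇒ Q<K, forward
Step 1:
                    X           L
  Initial       1.123       0.357
  Change       -1.116       1.116
  Equil      0.006667       1.473
  solve Keq expr → x = 0.5582; check Q = 4.8830e+04
Then add 0.02752 M of X.
Step 2:
                    X           L
  Initial     0.03419       1.473
  Change      -0.0274      0.0274
  Equil      0.006791       1.501
  solve Keq expr → x = 0.0137; check Q = 4.8830e+04
Then add 0.7049 M of L.
Step 3:
                    X           L
  Initial    0.006791       2.206
  Change     0.003176   -0.003176
  Equil      0.009967       2.202
  solve Keq expr → x = -0.001588; check Q = 4.8830e+04

[X]_eq = 0.009967 M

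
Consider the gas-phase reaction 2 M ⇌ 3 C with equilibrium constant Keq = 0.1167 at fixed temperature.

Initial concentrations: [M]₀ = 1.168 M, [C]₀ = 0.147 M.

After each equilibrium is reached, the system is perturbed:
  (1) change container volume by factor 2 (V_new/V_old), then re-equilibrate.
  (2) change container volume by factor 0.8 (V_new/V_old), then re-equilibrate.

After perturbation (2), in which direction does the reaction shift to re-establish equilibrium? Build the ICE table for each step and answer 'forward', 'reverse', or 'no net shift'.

Q₀ = 0.002328 vs Keq = 0.1167 ⇒ Q<K, forward
Step 1:
                  M         C
  Initial     1.168     0.147
  Change     -0.217    0.3256
  Equil       0.951    0.4726
  solve Keq expr → x = 0.1085; check Q = 0.1167
Then change container volume by factor 2 (V_new/V_old).
Step 2:
                  M         C
  Initial    0.4755    0.2363
  Change   -0.03195   0.04793
  Equil      0.4435    0.2842
  solve Keq expr → x = 0.01598; check Q = 0.1167
Then change container volume by factor 0.8 (V_new/V_old).
Step 3:
                  M         C
  Initial    0.5544    0.3553
  Change    0.01344  -0.02016
  Equil      0.5678    0.3351
  solve Keq expr → x = -0.006719; check Q = 0.1167

Direction: reverse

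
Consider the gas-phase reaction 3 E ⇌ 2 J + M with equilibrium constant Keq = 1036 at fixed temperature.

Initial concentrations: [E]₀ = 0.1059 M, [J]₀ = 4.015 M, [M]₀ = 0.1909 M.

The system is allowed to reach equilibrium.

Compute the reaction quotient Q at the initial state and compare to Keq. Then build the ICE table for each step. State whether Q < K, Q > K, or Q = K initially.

Q₀ = 2591 vs Keq = 1036 ⇒ Q>K, reverse
Step 1:
                    E           J           M
  Initial      0.1059       4.015      0.1909
  Change      0.03438    -0.02292    -0.01146
  Equil        0.1403       3.992      0.1794
  solve Keq expr → x = -0.01146; check Q = 1036

Q₀ = 2591; Q > K (proceeds reverse)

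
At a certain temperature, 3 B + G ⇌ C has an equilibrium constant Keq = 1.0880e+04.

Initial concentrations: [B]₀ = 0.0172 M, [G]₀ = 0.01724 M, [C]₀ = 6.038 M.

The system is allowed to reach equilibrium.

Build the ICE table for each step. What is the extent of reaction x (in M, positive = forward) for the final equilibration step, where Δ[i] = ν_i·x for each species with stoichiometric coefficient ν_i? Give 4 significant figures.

Q₀ = 6.8829e+07 vs Keq = 1.0880e+04 ⇒ Q>K, reverse
Step 1:
                   B          G          C
  init        0.0172    0.01724      6.038
  Δ           0.1762    0.05873   -0.05873
  eq          0.1934    0.07597      5.979
  solve Keq expr → x = -0.05873; check Q = 1.0880e+04

x = -0.05873 M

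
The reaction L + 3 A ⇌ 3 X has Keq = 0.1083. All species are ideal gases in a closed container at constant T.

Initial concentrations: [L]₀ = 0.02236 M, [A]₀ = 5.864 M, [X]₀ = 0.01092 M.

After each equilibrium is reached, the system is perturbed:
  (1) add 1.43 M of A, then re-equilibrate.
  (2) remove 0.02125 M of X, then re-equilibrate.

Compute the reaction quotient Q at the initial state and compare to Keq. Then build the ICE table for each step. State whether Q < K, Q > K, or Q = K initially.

Q₀ = 2.8881e-07; Q < K (proceeds forward)

Q₀ = 2.8881e-07 vs Keq = 0.1083 ⇒ Q<K, forward
Step 1:
                    L           A           X
  init        0.02236       5.864     0.01092
  Δ          -0.02234    -0.06701     0.06701
  eq       2.2435e-05       5.797     0.07793
  solve Keq expr → x = 0.02234; check Q = 0.1083
Then add 1.43 M of A.
Step 2:
                    L           A           X
  init     2.2435e-05       7.227     0.07793
  Δ       -1.0842e-05 -3.2525e-05  3.2525e-05
  eq       1.1593e-05       7.227     0.07797
  solve Keq expr → x = 1.0842e-05; check Q = 0.1083
Then remove 0.02125 M of X.
Step 3:
                    L           A           X
  init     1.1593e-05       7.227     0.05672
  Δ       -7.1255e-06 -2.1376e-05  2.1376e-05
  eq       4.4679e-06       7.227     0.05674
  solve Keq expr → x = 7.1255e-06; check Q = 0.1083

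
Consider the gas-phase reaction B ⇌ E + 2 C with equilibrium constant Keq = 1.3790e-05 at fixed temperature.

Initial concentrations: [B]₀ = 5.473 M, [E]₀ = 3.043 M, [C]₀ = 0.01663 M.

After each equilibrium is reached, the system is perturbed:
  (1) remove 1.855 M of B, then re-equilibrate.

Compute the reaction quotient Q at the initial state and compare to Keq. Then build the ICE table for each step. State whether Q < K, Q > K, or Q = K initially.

Q₀ = 1.5377e-04; Q > K (proceeds reverse)

Q₀ = 1.5377e-04 vs Keq = 1.3790e-05 ⇒ Q>K, reverse
Step 1:
                    B           E           C
  Initial       5.473       3.043     0.01663
  Change     0.005821   -0.005821    -0.01164
  Equil         5.479       3.037    0.004988
  solve Keq expr → x = -0.005821; check Q = 1.3790e-05
Then remove 1.855 M of B.
Step 2:
                    B           E           C
  Initial       3.624       3.037    0.004988
  Change   4.6536e-04 -4.6536e-04 -9.3071e-04
  Equil         3.624       3.037    0.004057
  solve Keq expr → x = -4.6536e-04; check Q = 1.3790e-05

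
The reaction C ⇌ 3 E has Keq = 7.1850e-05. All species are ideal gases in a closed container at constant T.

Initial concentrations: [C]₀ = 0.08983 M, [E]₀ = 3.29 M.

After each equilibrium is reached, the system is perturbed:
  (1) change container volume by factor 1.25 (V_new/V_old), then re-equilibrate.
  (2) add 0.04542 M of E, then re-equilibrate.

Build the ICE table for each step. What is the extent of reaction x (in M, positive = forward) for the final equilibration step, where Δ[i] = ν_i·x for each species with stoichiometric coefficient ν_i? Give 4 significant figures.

x = -0.01507 M

Q₀ = 396.4 vs Keq = 7.1850e-05 ⇒ Q>K, reverse
Step 1:
                    C           E
  init        0.08983        3.29
  Δ             1.082      -3.246
  eq            1.172     0.04383
  solve Keq expr → x = -1.082; check Q = 7.1850e-05
Then change container volume by factor 1.25 (V_new/V_old).
Step 2:
                    C           E
  init         0.9375     0.03506
  Δ         -0.001866    0.005597
  eq           0.9356     0.04066
  solve Keq expr → x = 0.001866; check Q = 7.1850e-05
Then add 0.04542 M of E.
Step 3:
                    C           E
  init         0.9356     0.08608
  Δ           0.01507     -0.0452
  eq           0.9507     0.04088
  solve Keq expr → x = -0.01507; check Q = 7.1850e-05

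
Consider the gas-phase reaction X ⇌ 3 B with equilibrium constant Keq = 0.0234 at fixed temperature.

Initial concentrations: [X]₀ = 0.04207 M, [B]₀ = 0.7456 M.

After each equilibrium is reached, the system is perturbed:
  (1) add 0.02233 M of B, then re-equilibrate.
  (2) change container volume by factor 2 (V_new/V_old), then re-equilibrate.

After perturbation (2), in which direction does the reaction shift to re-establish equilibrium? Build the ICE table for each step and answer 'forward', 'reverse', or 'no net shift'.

Q₀ = 9.852 vs Keq = 0.0234 ⇒ Q>K, reverse
Step 1:
                    X           B
  I           0.04207      0.7456
  C            0.1899     -0.5698
  E             0.232      0.1758
  solve Keq expr → x = -0.1899; check Q = 0.0234
Then add 0.02233 M of B.
Step 2:
                    X           B
  I             0.232      0.1981
  C          0.006871    -0.02061
  E            0.2389      0.1775
  solve Keq expr → x = -0.006871; check Q = 0.0234
Then change container volume by factor 2 (V_new/V_old).
Step 3:
                    X           B
  I            0.1194     0.08874
  C          -0.01528     0.04584
  E            0.1042      0.1346
  solve Keq expr → x = 0.01528; check Q = 0.0234

Direction: forward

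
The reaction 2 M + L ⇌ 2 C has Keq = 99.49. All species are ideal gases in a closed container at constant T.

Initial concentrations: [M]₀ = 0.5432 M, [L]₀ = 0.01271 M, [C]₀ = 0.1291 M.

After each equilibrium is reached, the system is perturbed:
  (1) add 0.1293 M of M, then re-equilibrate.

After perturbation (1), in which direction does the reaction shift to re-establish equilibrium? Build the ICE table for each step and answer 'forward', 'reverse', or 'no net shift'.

Direction: forward

Q₀ = 4.444 vs Keq = 99.49 ⇒ Q<K, forward
Step 1:
                   M          L          C
  init        0.5432    0.01271     0.1291
  Δ         -0.02368   -0.01184    0.02368
  eq          0.5195 8.6928e-04     0.1528
  solve Keq expr → x = 0.01184; check Q = 99.49
Then add 0.1293 M of M.
Step 2:
                   M          L          C
  init        0.6488 8.6928e-04     0.1528
  Δ       -6.1281e-04 -3.0640e-04 6.1281e-04
  eq          0.6482 5.6288e-04     0.1534
  solve Keq expr → x = 3.0640e-04; check Q = 99.49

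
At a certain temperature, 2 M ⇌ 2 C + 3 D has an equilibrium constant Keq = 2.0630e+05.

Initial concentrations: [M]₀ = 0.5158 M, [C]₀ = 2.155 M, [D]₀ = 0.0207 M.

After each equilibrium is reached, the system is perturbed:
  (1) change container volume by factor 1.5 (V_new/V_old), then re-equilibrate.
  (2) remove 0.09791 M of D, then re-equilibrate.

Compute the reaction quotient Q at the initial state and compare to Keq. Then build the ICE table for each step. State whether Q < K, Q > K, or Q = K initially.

Q₀ = 1.5483e-04; Q < K (proceeds forward)

Q₀ = 1.5483e-04 vs Keq = 2.0630e+05 ⇒ Q<K, forward
Step 1:
                   M          C          D
  init        0.5158      2.155     0.0207
  Δ          -0.5117     0.5117     0.7675
  eq        0.004109      2.667     0.7882
  solve Keq expr → x = 0.2558; check Q = 2.0630e+05
Then change container volume by factor 1.5 (V_new/V_old).
Step 2:
                   M          C          D
  init      0.002739      1.778     0.5255
  Δ        -0.001239   0.001239   0.001859
  eq          0.0015      1.779     0.5274
  solve Keq expr → x = 6.1959e-04; check Q = 2.0630e+05
Then remove 0.09791 M of D.
Step 3:
                   M          C          D
  init        0.0015      1.779     0.4294
  Δ       -3.9517e-04 3.9517e-04 5.9276e-04
  eq        0.001105      1.779       0.43
  solve Keq expr → x = 1.9759e-04; check Q = 2.0630e+05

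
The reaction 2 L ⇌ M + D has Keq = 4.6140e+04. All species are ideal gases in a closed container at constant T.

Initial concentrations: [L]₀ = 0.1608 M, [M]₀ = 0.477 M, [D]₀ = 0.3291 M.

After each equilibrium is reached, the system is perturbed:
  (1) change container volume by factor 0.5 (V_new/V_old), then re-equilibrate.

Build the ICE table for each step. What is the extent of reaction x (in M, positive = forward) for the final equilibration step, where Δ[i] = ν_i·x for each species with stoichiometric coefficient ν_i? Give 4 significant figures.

Q₀ = 6.071 vs Keq = 4.6140e+04 ⇒ Q<K, forward
Step 1:
                   L          M          D
  I           0.1608      0.477     0.3291
  C          -0.1586    0.07929    0.07929
  E         0.002219     0.5563     0.4084
  solve Keq expr → x = 0.07929; check Q = 4.6140e+04
Then change container volume by factor 0.5 (V_new/V_old).
Step 2:
                   L          M          D
  I         0.004438      1.113     0.8168
  C                0          0          0
  E         0.004438      1.113     0.8168
  solve Keq expr → x = 0; check Q = 4.6140e+04

x = 0 M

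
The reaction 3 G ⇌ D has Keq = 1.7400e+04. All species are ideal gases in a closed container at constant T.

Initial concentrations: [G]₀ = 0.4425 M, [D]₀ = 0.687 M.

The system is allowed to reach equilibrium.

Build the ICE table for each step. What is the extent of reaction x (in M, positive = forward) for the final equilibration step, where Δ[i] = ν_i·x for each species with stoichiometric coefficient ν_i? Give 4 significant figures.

x = 0.1354 M

Q₀ = 7.929 vs Keq = 1.7400e+04 ⇒ Q<K, forward
Step 1:
                   G          D
  I           0.4425      0.687
  C          -0.4063     0.1354
  E          0.03616     0.8224
  solve Keq expr → x = 0.1354; check Q = 1.7400e+04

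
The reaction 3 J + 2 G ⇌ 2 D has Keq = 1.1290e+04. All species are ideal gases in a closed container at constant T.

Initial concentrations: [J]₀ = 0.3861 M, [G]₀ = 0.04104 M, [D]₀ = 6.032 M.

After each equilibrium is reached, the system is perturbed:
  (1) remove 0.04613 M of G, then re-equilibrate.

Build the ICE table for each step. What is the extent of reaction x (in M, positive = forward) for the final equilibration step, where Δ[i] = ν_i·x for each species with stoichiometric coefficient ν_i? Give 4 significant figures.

x = -0.01479 M

Q₀ = 3.7533e+05 vs Keq = 1.1290e+04 ⇒ Q>K, reverse
Step 1:
                  J         G         D
  I          0.3861   0.04104     6.032
  C          0.1511    0.1007   -0.1007
  E          0.5372    0.1418     5.931
  solve Keq expr → x = -0.05037; check Q = 1.1290e+04
Then remove 0.04613 M of G.
Step 2:
                  J         G         D
  I          0.5372   0.09564     5.931
  C         0.04438   0.02959  -0.02959
  E          0.5816    0.1252     5.902
  solve Keq expr → x = -0.01479; check Q = 1.1290e+04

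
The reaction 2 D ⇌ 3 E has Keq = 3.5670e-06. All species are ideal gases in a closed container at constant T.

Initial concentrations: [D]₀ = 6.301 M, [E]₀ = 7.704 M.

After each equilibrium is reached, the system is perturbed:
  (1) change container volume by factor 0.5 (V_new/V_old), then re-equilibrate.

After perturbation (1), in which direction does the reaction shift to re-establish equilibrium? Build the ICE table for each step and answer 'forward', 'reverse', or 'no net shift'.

Q₀ = 11.52 vs Keq = 3.5670e-06 ⇒ Q>K, reverse
Step 1:
                    D           E
  init          6.301       7.704
  Δ             5.084      -7.627
  eq            11.39     0.07733
  solve Keq expr → x = -2.542; check Q = 3.5670e-06
Then change container volume by factor 0.5 (V_new/V_old).
Step 2:
                    D           E
  init          22.77      0.1547
  Δ           0.02122    -0.03183
  eq            22.79      0.1228
  solve Keq expr → x = -0.01061; check Q = 3.5670e-06

Direction: reverse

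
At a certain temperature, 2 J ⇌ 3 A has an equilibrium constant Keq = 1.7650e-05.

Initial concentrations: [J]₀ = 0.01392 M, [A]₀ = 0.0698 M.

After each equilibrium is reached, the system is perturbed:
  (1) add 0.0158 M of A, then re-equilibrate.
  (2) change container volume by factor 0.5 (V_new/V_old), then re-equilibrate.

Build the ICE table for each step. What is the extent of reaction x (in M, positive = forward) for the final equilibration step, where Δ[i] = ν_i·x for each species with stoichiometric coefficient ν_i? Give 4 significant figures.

Q₀ = 1.755 vs Keq = 1.7650e-05 ⇒ Q>K, reverse
Step 1:
                    J           A
  Initial     0.01392      0.0698
  Change      0.04394    -0.06591
  Equil       0.05786    0.003895
  solve Keq expr → x = -0.02197; check Q = 1.7650e-05
Then add 0.0158 M of A.
Step 2:
                    J           A
  Initial     0.05786     0.01969
  Change      0.01024    -0.01535
  Equil       0.06809    0.004342
  solve Keq expr → x = -0.005118; check Q = 1.7650e-05
Then change container volume by factor 0.5 (V_new/V_old).
Step 3:
                    J           A
  Initial      0.1362    0.008683
  Change     0.001168   -0.001752
  Equil        0.1374    0.006931
  solve Keq expr → x = -5.8399e-04; check Q = 1.7650e-05

x = -5.8399e-04 M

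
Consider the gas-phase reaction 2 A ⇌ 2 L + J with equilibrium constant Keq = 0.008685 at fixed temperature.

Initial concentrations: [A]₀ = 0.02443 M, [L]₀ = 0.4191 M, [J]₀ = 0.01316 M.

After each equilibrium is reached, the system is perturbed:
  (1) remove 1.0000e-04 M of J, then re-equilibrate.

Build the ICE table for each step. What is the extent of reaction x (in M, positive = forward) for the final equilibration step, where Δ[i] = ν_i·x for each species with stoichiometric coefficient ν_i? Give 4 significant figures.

x = 9.8739e-05 M

Q₀ = 3.873 vs Keq = 0.008685 ⇒ Q>K, reverse
Step 1:
                   A          L          J
  Initial    0.02443     0.4191    0.01316
  Change     0.02603   -0.02603   -0.01302
  Equil      0.05046     0.3931 1.4315e-04
  solve Keq expr → x = -0.01302; check Q = 0.008685
Then remove 1.0000e-04 M of J.
Step 2:
                   A          L          J
  Initial    0.05046     0.3931 4.3152e-05
  Change  -1.9748e-04 1.9748e-04 9.8739e-05
  Equil      0.05027     0.3933 1.4189e-04
  solve Keq expr → x = 9.8739e-05; check Q = 0.008685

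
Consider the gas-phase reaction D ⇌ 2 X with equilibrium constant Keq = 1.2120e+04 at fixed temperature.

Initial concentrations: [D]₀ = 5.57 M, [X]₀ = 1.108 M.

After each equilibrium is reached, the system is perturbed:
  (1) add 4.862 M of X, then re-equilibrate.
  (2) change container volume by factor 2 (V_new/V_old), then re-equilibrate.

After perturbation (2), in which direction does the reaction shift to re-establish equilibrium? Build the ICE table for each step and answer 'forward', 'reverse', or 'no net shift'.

Q₀ = 0.2204 vs Keq = 1.2120e+04 ⇒ Q<K, forward
Step 1:
                   D          X
  I             5.57      1.108
  C           -5.558      11.12
  E          0.01233      12.22
  solve Keq expr → x = 5.558; check Q = 1.2120e+04
Then add 4.862 M of X.
Step 2:
                   D          X
  I          0.01233      17.09
  C          0.01169   -0.02338
  E          0.02402      17.06
  solve Keq expr → x = -0.01169; check Q = 1.2120e+04
Then change container volume by factor 2 (V_new/V_old).
Step 3:
                   D          X
  I          0.01201      8.531
  C        -0.005988    0.01198
  E         0.006022      8.543
  solve Keq expr → x = 0.005988; check Q = 1.2120e+04

Direction: forward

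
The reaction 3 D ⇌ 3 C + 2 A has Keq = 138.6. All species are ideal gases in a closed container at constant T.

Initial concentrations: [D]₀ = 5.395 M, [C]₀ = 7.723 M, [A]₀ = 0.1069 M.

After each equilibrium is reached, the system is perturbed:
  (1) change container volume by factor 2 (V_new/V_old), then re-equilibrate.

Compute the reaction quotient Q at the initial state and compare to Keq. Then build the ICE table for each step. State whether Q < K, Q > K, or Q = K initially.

Q₀ = 0.03352; Q < K (proceeds forward)

Q₀ = 0.03352 vs Keq = 138.6 ⇒ Q<K, forward
Step 1:
                    D           C           A
  I             5.395       7.723      0.1069
  C              -2.5         2.5       1.667
  E             2.895       10.22       1.774
  solve Keq expr → x = 0.8334; check Q = 138.6
Then change container volume by factor 2 (V_new/V_old).
Step 2:
                    D           C           A
  I             1.447       5.112      0.8869
  C           -0.3253      0.3253      0.2169
  E             1.122       5.437       1.104
  solve Keq expr → x = 0.1084; check Q = 138.6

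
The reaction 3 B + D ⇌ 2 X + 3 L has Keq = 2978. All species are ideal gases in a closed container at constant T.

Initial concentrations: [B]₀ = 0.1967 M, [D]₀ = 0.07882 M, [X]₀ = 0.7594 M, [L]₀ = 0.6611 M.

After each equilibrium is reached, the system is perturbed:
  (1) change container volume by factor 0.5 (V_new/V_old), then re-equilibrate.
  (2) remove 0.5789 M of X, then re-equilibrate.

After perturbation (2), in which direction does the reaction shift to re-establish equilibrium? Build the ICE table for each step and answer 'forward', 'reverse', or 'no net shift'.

Q₀ = 277.8 vs Keq = 2978 ⇒ Q<K, forward
Step 1:
                  B         D         X         L
  Initial    0.1967   0.07882    0.7594    0.6611
  Change   -0.07772  -0.02591   0.05181   0.07772
  Equil       0.119   0.05291    0.8112    0.7388
  solve Keq expr → x = 0.02591; check Q = 2978
Then change container volume by factor 0.5 (V_new/V_old).
Step 2:
                  B         D         X         L
  Initial     0.238    0.1058     1.622     1.478
  Change    0.03957   0.01319  -0.02638  -0.03957
  Equil      0.2775     0.119     1.596     1.438
  solve Keq expr → x = -0.01319; check Q = 2978
Then remove 0.5789 M of X.
Step 3:
                  B         D         X         L
  Initial    0.2775     0.119     1.017     1.438
  Change   -0.04935  -0.01645    0.0329   0.04935
  Equil      0.2282    0.1026      1.05     1.487
  solve Keq expr → x = 0.01645; check Q = 2978

Direction: forward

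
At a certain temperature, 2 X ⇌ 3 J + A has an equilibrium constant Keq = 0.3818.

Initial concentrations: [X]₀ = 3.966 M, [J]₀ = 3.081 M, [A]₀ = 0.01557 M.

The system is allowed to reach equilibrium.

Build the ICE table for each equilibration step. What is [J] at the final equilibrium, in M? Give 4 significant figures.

[J]_eq = 3.43 M

Q₀ = 0.02895 vs Keq = 0.3818 ⇒ Q<K, forward
Step 1:
                    X           J           A
  init          3.966       3.081     0.01557
  Δ           -0.2326      0.3489      0.1163
  eq            3.733        3.43      0.1319
  solve Keq expr → x = 0.1163; check Q = 0.3818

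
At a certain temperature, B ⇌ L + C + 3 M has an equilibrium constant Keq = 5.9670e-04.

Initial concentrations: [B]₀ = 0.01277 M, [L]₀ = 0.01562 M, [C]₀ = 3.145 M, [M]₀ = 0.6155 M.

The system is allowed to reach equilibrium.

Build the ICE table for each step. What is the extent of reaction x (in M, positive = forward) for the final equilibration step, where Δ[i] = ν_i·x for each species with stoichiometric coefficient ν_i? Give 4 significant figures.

x = -0.01559 M

Q₀ = 0.897 vs Keq = 5.9670e-04 ⇒ Q>K, reverse
Step 1:
                    B           L           C           M
  init        0.01277     0.01562       3.145      0.6155
  Δ           0.01559    -0.01559    -0.01559    -0.04677
  eq          0.02836  2.9396e-05       3.129      0.5687
  solve Keq expr → x = -0.01559; check Q = 5.9670e-04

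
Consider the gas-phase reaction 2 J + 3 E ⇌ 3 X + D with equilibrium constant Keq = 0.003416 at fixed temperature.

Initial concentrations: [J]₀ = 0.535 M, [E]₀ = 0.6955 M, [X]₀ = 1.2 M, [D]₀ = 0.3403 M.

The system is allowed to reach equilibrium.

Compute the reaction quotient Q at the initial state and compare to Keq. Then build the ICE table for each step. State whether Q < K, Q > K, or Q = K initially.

Q₀ = 6.107; Q > K (proceeds reverse)

Q₀ = 6.107 vs Keq = 0.003416 ⇒ Q>K, reverse
Step 1:
                   J          E          X          D
  Initial      0.535     0.6955        1.2     0.3403
  Change      0.4854     0.7281    -0.7281    -0.2427
  Equil         1.02      1.424     0.4719    0.09761
  solve Keq expr → x = -0.2427; check Q = 0.003416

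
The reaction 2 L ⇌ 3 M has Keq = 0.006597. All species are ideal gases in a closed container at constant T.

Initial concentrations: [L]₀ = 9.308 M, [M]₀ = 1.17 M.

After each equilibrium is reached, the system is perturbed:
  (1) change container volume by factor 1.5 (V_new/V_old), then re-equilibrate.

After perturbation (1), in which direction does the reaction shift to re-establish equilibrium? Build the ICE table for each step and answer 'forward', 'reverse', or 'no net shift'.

Direction: forward

Q₀ = 0.01849 vs Keq = 0.006597 ⇒ Q>K, reverse
Step 1:
                  L         M
  I           9.308      1.17
  C          0.2181   -0.3272
  E           9.526    0.8428
  solve Keq expr → x = -0.1091; check Q = 0.006597
Then change container volume by factor 1.5 (V_new/V_old).
Step 2:
                  L         M
  I           6.351    0.5619
  C        -0.05187    0.0778
  E           6.299    0.6397
  solve Keq expr → x = 0.02593; check Q = 0.006597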